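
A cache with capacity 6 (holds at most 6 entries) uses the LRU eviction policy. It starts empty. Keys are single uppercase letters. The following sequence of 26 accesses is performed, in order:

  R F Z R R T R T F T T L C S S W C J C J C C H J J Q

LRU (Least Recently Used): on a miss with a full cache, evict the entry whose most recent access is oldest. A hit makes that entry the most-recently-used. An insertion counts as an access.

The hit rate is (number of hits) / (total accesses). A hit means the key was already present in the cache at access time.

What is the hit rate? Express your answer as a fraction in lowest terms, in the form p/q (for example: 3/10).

LRU simulation (capacity=6):
  1. access R: MISS. Cache (LRU->MRU): [R]
  2. access F: MISS. Cache (LRU->MRU): [R F]
  3. access Z: MISS. Cache (LRU->MRU): [R F Z]
  4. access R: HIT. Cache (LRU->MRU): [F Z R]
  5. access R: HIT. Cache (LRU->MRU): [F Z R]
  6. access T: MISS. Cache (LRU->MRU): [F Z R T]
  7. access R: HIT. Cache (LRU->MRU): [F Z T R]
  8. access T: HIT. Cache (LRU->MRU): [F Z R T]
  9. access F: HIT. Cache (LRU->MRU): [Z R T F]
  10. access T: HIT. Cache (LRU->MRU): [Z R F T]
  11. access T: HIT. Cache (LRU->MRU): [Z R F T]
  12. access L: MISS. Cache (LRU->MRU): [Z R F T L]
  13. access C: MISS. Cache (LRU->MRU): [Z R F T L C]
  14. access S: MISS, evict Z. Cache (LRU->MRU): [R F T L C S]
  15. access S: HIT. Cache (LRU->MRU): [R F T L C S]
  16. access W: MISS, evict R. Cache (LRU->MRU): [F T L C S W]
  17. access C: HIT. Cache (LRU->MRU): [F T L S W C]
  18. access J: MISS, evict F. Cache (LRU->MRU): [T L S W C J]
  19. access C: HIT. Cache (LRU->MRU): [T L S W J C]
  20. access J: HIT. Cache (LRU->MRU): [T L S W C J]
  21. access C: HIT. Cache (LRU->MRU): [T L S W J C]
  22. access C: HIT. Cache (LRU->MRU): [T L S W J C]
  23. access H: MISS, evict T. Cache (LRU->MRU): [L S W J C H]
  24. access J: HIT. Cache (LRU->MRU): [L S W C H J]
  25. access J: HIT. Cache (LRU->MRU): [L S W C H J]
  26. access Q: MISS, evict L. Cache (LRU->MRU): [S W C H J Q]
Total: 15 hits, 11 misses, 5 evictions

Hit rate = 15/26

Answer: 15/26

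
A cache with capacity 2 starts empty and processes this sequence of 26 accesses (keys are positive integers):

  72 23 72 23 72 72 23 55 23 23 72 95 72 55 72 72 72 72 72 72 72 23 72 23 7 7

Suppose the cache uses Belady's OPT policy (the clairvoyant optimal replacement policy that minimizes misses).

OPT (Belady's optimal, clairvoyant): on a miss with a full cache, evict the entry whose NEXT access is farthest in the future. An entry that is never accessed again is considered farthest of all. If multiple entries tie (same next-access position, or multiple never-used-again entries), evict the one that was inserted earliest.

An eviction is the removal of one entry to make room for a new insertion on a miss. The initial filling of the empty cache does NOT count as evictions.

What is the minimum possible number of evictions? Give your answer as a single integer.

Answer: 6

Derivation:
OPT (Belady) simulation (capacity=2):
  1. access 72: MISS. Cache: [72]
  2. access 23: MISS. Cache: [72 23]
  3. access 72: HIT. Next use of 72: step 5. Cache: [72 23]
  4. access 23: HIT. Next use of 23: step 7. Cache: [72 23]
  5. access 72: HIT. Next use of 72: step 6. Cache: [72 23]
  6. access 72: HIT. Next use of 72: step 11. Cache: [72 23]
  7. access 23: HIT. Next use of 23: step 9. Cache: [72 23]
  8. access 55: MISS, evict 72 (next use: step 11). Cache: [23 55]
  9. access 23: HIT. Next use of 23: step 10. Cache: [23 55]
  10. access 23: HIT. Next use of 23: step 22. Cache: [23 55]
  11. access 72: MISS, evict 23 (next use: step 22). Cache: [55 72]
  12. access 95: MISS, evict 55 (next use: step 14). Cache: [72 95]
  13. access 72: HIT. Next use of 72: step 15. Cache: [72 95]
  14. access 55: MISS, evict 95 (next use: never). Cache: [72 55]
  15. access 72: HIT. Next use of 72: step 16. Cache: [72 55]
  16. access 72: HIT. Next use of 72: step 17. Cache: [72 55]
  17. access 72: HIT. Next use of 72: step 18. Cache: [72 55]
  18. access 72: HIT. Next use of 72: step 19. Cache: [72 55]
  19. access 72: HIT. Next use of 72: step 20. Cache: [72 55]
  20. access 72: HIT. Next use of 72: step 21. Cache: [72 55]
  21. access 72: HIT. Next use of 72: step 23. Cache: [72 55]
  22. access 23: MISS, evict 55 (next use: never). Cache: [72 23]
  23. access 72: HIT. Next use of 72: never. Cache: [72 23]
  24. access 23: HIT. Next use of 23: never. Cache: [72 23]
  25. access 7: MISS, evict 72 (next use: never). Cache: [23 7]
  26. access 7: HIT. Next use of 7: never. Cache: [23 7]
Total: 18 hits, 8 misses, 6 evictions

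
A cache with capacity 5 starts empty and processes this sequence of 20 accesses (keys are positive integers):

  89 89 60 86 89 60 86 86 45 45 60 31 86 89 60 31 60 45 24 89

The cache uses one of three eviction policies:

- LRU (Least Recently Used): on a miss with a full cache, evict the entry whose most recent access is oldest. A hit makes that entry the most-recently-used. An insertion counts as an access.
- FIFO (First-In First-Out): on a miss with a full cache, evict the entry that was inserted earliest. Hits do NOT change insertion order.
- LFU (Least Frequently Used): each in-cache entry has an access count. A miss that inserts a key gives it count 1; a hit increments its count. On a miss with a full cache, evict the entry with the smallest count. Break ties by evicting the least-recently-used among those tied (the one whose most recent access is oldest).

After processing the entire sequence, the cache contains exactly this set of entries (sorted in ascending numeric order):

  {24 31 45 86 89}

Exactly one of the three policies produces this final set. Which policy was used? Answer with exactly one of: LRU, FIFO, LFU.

Simulating under each policy and comparing final sets:
  LRU: final set = {24 31 45 60 89} -> differs
  FIFO: final set = {24 31 45 86 89} -> MATCHES target
  LFU: final set = {24 45 60 86 89} -> differs
Only FIFO produces the target set.

Answer: FIFO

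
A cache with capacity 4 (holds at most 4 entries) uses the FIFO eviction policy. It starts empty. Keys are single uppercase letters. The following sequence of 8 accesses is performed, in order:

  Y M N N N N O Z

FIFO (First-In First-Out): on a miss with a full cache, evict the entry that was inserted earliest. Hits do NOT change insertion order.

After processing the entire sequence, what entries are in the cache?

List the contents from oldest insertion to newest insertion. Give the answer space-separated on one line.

Answer: M N O Z

Derivation:
FIFO simulation (capacity=4):
  1. access Y: MISS. Cache (old->new): [Y]
  2. access M: MISS. Cache (old->new): [Y M]
  3. access N: MISS. Cache (old->new): [Y M N]
  4. access N: HIT. Cache (old->new): [Y M N]
  5. access N: HIT. Cache (old->new): [Y M N]
  6. access N: HIT. Cache (old->new): [Y M N]
  7. access O: MISS. Cache (old->new): [Y M N O]
  8. access Z: MISS, evict Y. Cache (old->new): [M N O Z]
Total: 3 hits, 5 misses, 1 evictions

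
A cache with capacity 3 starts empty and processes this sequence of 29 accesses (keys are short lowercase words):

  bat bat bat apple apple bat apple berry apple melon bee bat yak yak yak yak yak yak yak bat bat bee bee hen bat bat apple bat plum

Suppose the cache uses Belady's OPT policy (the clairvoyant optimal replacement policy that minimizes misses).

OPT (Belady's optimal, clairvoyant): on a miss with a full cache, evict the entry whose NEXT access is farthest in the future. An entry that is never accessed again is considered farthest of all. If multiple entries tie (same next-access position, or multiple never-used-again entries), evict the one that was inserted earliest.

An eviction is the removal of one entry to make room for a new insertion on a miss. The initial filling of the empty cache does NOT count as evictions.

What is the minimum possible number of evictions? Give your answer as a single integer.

Answer: 6

Derivation:
OPT (Belady) simulation (capacity=3):
  1. access bat: MISS. Cache: [bat]
  2. access bat: HIT. Next use of bat: step 3. Cache: [bat]
  3. access bat: HIT. Next use of bat: step 6. Cache: [bat]
  4. access apple: MISS. Cache: [bat apple]
  5. access apple: HIT. Next use of apple: step 7. Cache: [bat apple]
  6. access bat: HIT. Next use of bat: step 12. Cache: [bat apple]
  7. access apple: HIT. Next use of apple: step 9. Cache: [bat apple]
  8. access berry: MISS. Cache: [bat apple berry]
  9. access apple: HIT. Next use of apple: step 27. Cache: [bat apple berry]
  10. access melon: MISS, evict berry (next use: never). Cache: [bat apple melon]
  11. access bee: MISS, evict melon (next use: never). Cache: [bat apple bee]
  12. access bat: HIT. Next use of bat: step 20. Cache: [bat apple bee]
  13. access yak: MISS, evict apple (next use: step 27). Cache: [bat bee yak]
  14. access yak: HIT. Next use of yak: step 15. Cache: [bat bee yak]
  15. access yak: HIT. Next use of yak: step 16. Cache: [bat bee yak]
  16. access yak: HIT. Next use of yak: step 17. Cache: [bat bee yak]
  17. access yak: HIT. Next use of yak: step 18. Cache: [bat bee yak]
  18. access yak: HIT. Next use of yak: step 19. Cache: [bat bee yak]
  19. access yak: HIT. Next use of yak: never. Cache: [bat bee yak]
  20. access bat: HIT. Next use of bat: step 21. Cache: [bat bee yak]
  21. access bat: HIT. Next use of bat: step 25. Cache: [bat bee yak]
  22. access bee: HIT. Next use of bee: step 23. Cache: [bat bee yak]
  23. access bee: HIT. Next use of bee: never. Cache: [bat bee yak]
  24. access hen: MISS, evict bee (next use: never). Cache: [bat yak hen]
  25. access bat: HIT. Next use of bat: step 26. Cache: [bat yak hen]
  26. access bat: HIT. Next use of bat: step 28. Cache: [bat yak hen]
  27. access apple: MISS, evict yak (next use: never). Cache: [bat hen apple]
  28. access bat: HIT. Next use of bat: never. Cache: [bat hen apple]
  29. access plum: MISS, evict bat (next use: never). Cache: [hen apple plum]
Total: 20 hits, 9 misses, 6 evictions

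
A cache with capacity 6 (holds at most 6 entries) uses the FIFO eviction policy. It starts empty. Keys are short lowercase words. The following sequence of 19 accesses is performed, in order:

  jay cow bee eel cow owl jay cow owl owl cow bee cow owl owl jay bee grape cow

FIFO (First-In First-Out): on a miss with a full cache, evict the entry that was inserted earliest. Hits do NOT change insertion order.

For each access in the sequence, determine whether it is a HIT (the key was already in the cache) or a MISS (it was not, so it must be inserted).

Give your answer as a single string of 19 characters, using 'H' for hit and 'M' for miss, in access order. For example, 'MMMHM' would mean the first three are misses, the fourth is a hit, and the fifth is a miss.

Answer: MMMMHMHHHHHHHHHHHMH

Derivation:
FIFO simulation (capacity=6):
  1. access jay: MISS. Cache (old->new): [jay]
  2. access cow: MISS. Cache (old->new): [jay cow]
  3. access bee: MISS. Cache (old->new): [jay cow bee]
  4. access eel: MISS. Cache (old->new): [jay cow bee eel]
  5. access cow: HIT. Cache (old->new): [jay cow bee eel]
  6. access owl: MISS. Cache (old->new): [jay cow bee eel owl]
  7. access jay: HIT. Cache (old->new): [jay cow bee eel owl]
  8. access cow: HIT. Cache (old->new): [jay cow bee eel owl]
  9. access owl: HIT. Cache (old->new): [jay cow bee eel owl]
  10. access owl: HIT. Cache (old->new): [jay cow bee eel owl]
  11. access cow: HIT. Cache (old->new): [jay cow bee eel owl]
  12. access bee: HIT. Cache (old->new): [jay cow bee eel owl]
  13. access cow: HIT. Cache (old->new): [jay cow bee eel owl]
  14. access owl: HIT. Cache (old->new): [jay cow bee eel owl]
  15. access owl: HIT. Cache (old->new): [jay cow bee eel owl]
  16. access jay: HIT. Cache (old->new): [jay cow bee eel owl]
  17. access bee: HIT. Cache (old->new): [jay cow bee eel owl]
  18. access grape: MISS. Cache (old->new): [jay cow bee eel owl grape]
  19. access cow: HIT. Cache (old->new): [jay cow bee eel owl grape]
Total: 13 hits, 6 misses, 0 evictions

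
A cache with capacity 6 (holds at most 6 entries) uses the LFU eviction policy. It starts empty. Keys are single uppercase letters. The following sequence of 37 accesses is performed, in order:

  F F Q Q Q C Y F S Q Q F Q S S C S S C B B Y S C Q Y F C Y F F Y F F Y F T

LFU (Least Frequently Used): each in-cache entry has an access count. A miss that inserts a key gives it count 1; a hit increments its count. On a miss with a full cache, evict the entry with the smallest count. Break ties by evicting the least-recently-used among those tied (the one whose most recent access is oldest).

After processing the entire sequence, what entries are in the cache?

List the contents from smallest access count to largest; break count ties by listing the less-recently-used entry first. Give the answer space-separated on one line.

LFU simulation (capacity=6):
  1. access F: MISS. Cache: [F(c=1)]
  2. access F: HIT, count now 2. Cache: [F(c=2)]
  3. access Q: MISS. Cache: [Q(c=1) F(c=2)]
  4. access Q: HIT, count now 2. Cache: [F(c=2) Q(c=2)]
  5. access Q: HIT, count now 3. Cache: [F(c=2) Q(c=3)]
  6. access C: MISS. Cache: [C(c=1) F(c=2) Q(c=3)]
  7. access Y: MISS. Cache: [C(c=1) Y(c=1) F(c=2) Q(c=3)]
  8. access F: HIT, count now 3. Cache: [C(c=1) Y(c=1) Q(c=3) F(c=3)]
  9. access S: MISS. Cache: [C(c=1) Y(c=1) S(c=1) Q(c=3) F(c=3)]
  10. access Q: HIT, count now 4. Cache: [C(c=1) Y(c=1) S(c=1) F(c=3) Q(c=4)]
  11. access Q: HIT, count now 5. Cache: [C(c=1) Y(c=1) S(c=1) F(c=3) Q(c=5)]
  12. access F: HIT, count now 4. Cache: [C(c=1) Y(c=1) S(c=1) F(c=4) Q(c=5)]
  13. access Q: HIT, count now 6. Cache: [C(c=1) Y(c=1) S(c=1) F(c=4) Q(c=6)]
  14. access S: HIT, count now 2. Cache: [C(c=1) Y(c=1) S(c=2) F(c=4) Q(c=6)]
  15. access S: HIT, count now 3. Cache: [C(c=1) Y(c=1) S(c=3) F(c=4) Q(c=6)]
  16. access C: HIT, count now 2. Cache: [Y(c=1) C(c=2) S(c=3) F(c=4) Q(c=6)]
  17. access S: HIT, count now 4. Cache: [Y(c=1) C(c=2) F(c=4) S(c=4) Q(c=6)]
  18. access S: HIT, count now 5. Cache: [Y(c=1) C(c=2) F(c=4) S(c=5) Q(c=6)]
  19. access C: HIT, count now 3. Cache: [Y(c=1) C(c=3) F(c=4) S(c=5) Q(c=6)]
  20. access B: MISS. Cache: [Y(c=1) B(c=1) C(c=3) F(c=4) S(c=5) Q(c=6)]
  21. access B: HIT, count now 2. Cache: [Y(c=1) B(c=2) C(c=3) F(c=4) S(c=5) Q(c=6)]
  22. access Y: HIT, count now 2. Cache: [B(c=2) Y(c=2) C(c=3) F(c=4) S(c=5) Q(c=6)]
  23. access S: HIT, count now 6. Cache: [B(c=2) Y(c=2) C(c=3) F(c=4) Q(c=6) S(c=6)]
  24. access C: HIT, count now 4. Cache: [B(c=2) Y(c=2) F(c=4) C(c=4) Q(c=6) S(c=6)]
  25. access Q: HIT, count now 7. Cache: [B(c=2) Y(c=2) F(c=4) C(c=4) S(c=6) Q(c=7)]
  26. access Y: HIT, count now 3. Cache: [B(c=2) Y(c=3) F(c=4) C(c=4) S(c=6) Q(c=7)]
  27. access F: HIT, count now 5. Cache: [B(c=2) Y(c=3) C(c=4) F(c=5) S(c=6) Q(c=7)]
  28. access C: HIT, count now 5. Cache: [B(c=2) Y(c=3) F(c=5) C(c=5) S(c=6) Q(c=7)]
  29. access Y: HIT, count now 4. Cache: [B(c=2) Y(c=4) F(c=5) C(c=5) S(c=6) Q(c=7)]
  30. access F: HIT, count now 6. Cache: [B(c=2) Y(c=4) C(c=5) S(c=6) F(c=6) Q(c=7)]
  31. access F: HIT, count now 7. Cache: [B(c=2) Y(c=4) C(c=5) S(c=6) Q(c=7) F(c=7)]
  32. access Y: HIT, count now 5. Cache: [B(c=2) C(c=5) Y(c=5) S(c=6) Q(c=7) F(c=7)]
  33. access F: HIT, count now 8. Cache: [B(c=2) C(c=5) Y(c=5) S(c=6) Q(c=7) F(c=8)]
  34. access F: HIT, count now 9. Cache: [B(c=2) C(c=5) Y(c=5) S(c=6) Q(c=7) F(c=9)]
  35. access Y: HIT, count now 6. Cache: [B(c=2) C(c=5) S(c=6) Y(c=6) Q(c=7) F(c=9)]
  36. access F: HIT, count now 10. Cache: [B(c=2) C(c=5) S(c=6) Y(c=6) Q(c=7) F(c=10)]
  37. access T: MISS, evict B(c=2). Cache: [T(c=1) C(c=5) S(c=6) Y(c=6) Q(c=7) F(c=10)]
Total: 30 hits, 7 misses, 1 evictions

Answer: T C S Y Q F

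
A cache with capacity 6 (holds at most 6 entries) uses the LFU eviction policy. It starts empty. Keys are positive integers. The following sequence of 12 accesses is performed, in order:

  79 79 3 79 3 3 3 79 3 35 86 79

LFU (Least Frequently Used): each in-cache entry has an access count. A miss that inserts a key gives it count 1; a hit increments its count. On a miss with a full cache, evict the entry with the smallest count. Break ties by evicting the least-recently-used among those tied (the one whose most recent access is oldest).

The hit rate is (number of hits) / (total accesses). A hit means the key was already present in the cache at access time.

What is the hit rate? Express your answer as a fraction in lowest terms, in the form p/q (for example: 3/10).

LFU simulation (capacity=6):
  1. access 79: MISS. Cache: [79(c=1)]
  2. access 79: HIT, count now 2. Cache: [79(c=2)]
  3. access 3: MISS. Cache: [3(c=1) 79(c=2)]
  4. access 79: HIT, count now 3. Cache: [3(c=1) 79(c=3)]
  5. access 3: HIT, count now 2. Cache: [3(c=2) 79(c=3)]
  6. access 3: HIT, count now 3. Cache: [79(c=3) 3(c=3)]
  7. access 3: HIT, count now 4. Cache: [79(c=3) 3(c=4)]
  8. access 79: HIT, count now 4. Cache: [3(c=4) 79(c=4)]
  9. access 3: HIT, count now 5. Cache: [79(c=4) 3(c=5)]
  10. access 35: MISS. Cache: [35(c=1) 79(c=4) 3(c=5)]
  11. access 86: MISS. Cache: [35(c=1) 86(c=1) 79(c=4) 3(c=5)]
  12. access 79: HIT, count now 5. Cache: [35(c=1) 86(c=1) 3(c=5) 79(c=5)]
Total: 8 hits, 4 misses, 0 evictions

Hit rate = 8/12 = 2/3

Answer: 2/3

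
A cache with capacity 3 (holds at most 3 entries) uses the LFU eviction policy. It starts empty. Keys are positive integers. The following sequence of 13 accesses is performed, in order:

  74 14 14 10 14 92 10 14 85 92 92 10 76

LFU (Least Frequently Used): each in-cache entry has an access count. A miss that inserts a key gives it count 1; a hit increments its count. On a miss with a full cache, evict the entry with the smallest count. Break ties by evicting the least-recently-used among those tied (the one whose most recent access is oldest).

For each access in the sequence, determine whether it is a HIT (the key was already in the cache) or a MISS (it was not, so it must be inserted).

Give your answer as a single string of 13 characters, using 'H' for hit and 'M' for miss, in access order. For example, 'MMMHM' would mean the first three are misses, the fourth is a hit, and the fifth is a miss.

Answer: MMHMHMHHMMHHM

Derivation:
LFU simulation (capacity=3):
  1. access 74: MISS. Cache: [74(c=1)]
  2. access 14: MISS. Cache: [74(c=1) 14(c=1)]
  3. access 14: HIT, count now 2. Cache: [74(c=1) 14(c=2)]
  4. access 10: MISS. Cache: [74(c=1) 10(c=1) 14(c=2)]
  5. access 14: HIT, count now 3. Cache: [74(c=1) 10(c=1) 14(c=3)]
  6. access 92: MISS, evict 74(c=1). Cache: [10(c=1) 92(c=1) 14(c=3)]
  7. access 10: HIT, count now 2. Cache: [92(c=1) 10(c=2) 14(c=3)]
  8. access 14: HIT, count now 4. Cache: [92(c=1) 10(c=2) 14(c=4)]
  9. access 85: MISS, evict 92(c=1). Cache: [85(c=1) 10(c=2) 14(c=4)]
  10. access 92: MISS, evict 85(c=1). Cache: [92(c=1) 10(c=2) 14(c=4)]
  11. access 92: HIT, count now 2. Cache: [10(c=2) 92(c=2) 14(c=4)]
  12. access 10: HIT, count now 3. Cache: [92(c=2) 10(c=3) 14(c=4)]
  13. access 76: MISS, evict 92(c=2). Cache: [76(c=1) 10(c=3) 14(c=4)]
Total: 6 hits, 7 misses, 4 evictions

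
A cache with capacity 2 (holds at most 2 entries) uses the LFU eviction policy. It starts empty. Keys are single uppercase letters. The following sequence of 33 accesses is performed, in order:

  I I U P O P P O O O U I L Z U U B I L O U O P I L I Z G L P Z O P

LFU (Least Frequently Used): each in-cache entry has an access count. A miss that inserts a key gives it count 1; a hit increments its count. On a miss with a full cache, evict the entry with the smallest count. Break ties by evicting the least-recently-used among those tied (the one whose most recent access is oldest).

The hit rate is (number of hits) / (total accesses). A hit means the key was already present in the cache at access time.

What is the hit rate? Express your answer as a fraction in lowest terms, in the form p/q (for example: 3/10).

LFU simulation (capacity=2):
  1. access I: MISS. Cache: [I(c=1)]
  2. access I: HIT, count now 2. Cache: [I(c=2)]
  3. access U: MISS. Cache: [U(c=1) I(c=2)]
  4. access P: MISS, evict U(c=1). Cache: [P(c=1) I(c=2)]
  5. access O: MISS, evict P(c=1). Cache: [O(c=1) I(c=2)]
  6. access P: MISS, evict O(c=1). Cache: [P(c=1) I(c=2)]
  7. access P: HIT, count now 2. Cache: [I(c=2) P(c=2)]
  8. access O: MISS, evict I(c=2). Cache: [O(c=1) P(c=2)]
  9. access O: HIT, count now 2. Cache: [P(c=2) O(c=2)]
  10. access O: HIT, count now 3. Cache: [P(c=2) O(c=3)]
  11. access U: MISS, evict P(c=2). Cache: [U(c=1) O(c=3)]
  12. access I: MISS, evict U(c=1). Cache: [I(c=1) O(c=3)]
  13. access L: MISS, evict I(c=1). Cache: [L(c=1) O(c=3)]
  14. access Z: MISS, evict L(c=1). Cache: [Z(c=1) O(c=3)]
  15. access U: MISS, evict Z(c=1). Cache: [U(c=1) O(c=3)]
  16. access U: HIT, count now 2. Cache: [U(c=2) O(c=3)]
  17. access B: MISS, evict U(c=2). Cache: [B(c=1) O(c=3)]
  18. access I: MISS, evict B(c=1). Cache: [I(c=1) O(c=3)]
  19. access L: MISS, evict I(c=1). Cache: [L(c=1) O(c=3)]
  20. access O: HIT, count now 4. Cache: [L(c=1) O(c=4)]
  21. access U: MISS, evict L(c=1). Cache: [U(c=1) O(c=4)]
  22. access O: HIT, count now 5. Cache: [U(c=1) O(c=5)]
  23. access P: MISS, evict U(c=1). Cache: [P(c=1) O(c=5)]
  24. access I: MISS, evict P(c=1). Cache: [I(c=1) O(c=5)]
  25. access L: MISS, evict I(c=1). Cache: [L(c=1) O(c=5)]
  26. access I: MISS, evict L(c=1). Cache: [I(c=1) O(c=5)]
  27. access Z: MISS, evict I(c=1). Cache: [Z(c=1) O(c=5)]
  28. access G: MISS, evict Z(c=1). Cache: [G(c=1) O(c=5)]
  29. access L: MISS, evict G(c=1). Cache: [L(c=1) O(c=5)]
  30. access P: MISS, evict L(c=1). Cache: [P(c=1) O(c=5)]
  31. access Z: MISS, evict P(c=1). Cache: [Z(c=1) O(c=5)]
  32. access O: HIT, count now 6. Cache: [Z(c=1) O(c=6)]
  33. access P: MISS, evict Z(c=1). Cache: [P(c=1) O(c=6)]
Total: 8 hits, 25 misses, 23 evictions

Hit rate = 8/33

Answer: 8/33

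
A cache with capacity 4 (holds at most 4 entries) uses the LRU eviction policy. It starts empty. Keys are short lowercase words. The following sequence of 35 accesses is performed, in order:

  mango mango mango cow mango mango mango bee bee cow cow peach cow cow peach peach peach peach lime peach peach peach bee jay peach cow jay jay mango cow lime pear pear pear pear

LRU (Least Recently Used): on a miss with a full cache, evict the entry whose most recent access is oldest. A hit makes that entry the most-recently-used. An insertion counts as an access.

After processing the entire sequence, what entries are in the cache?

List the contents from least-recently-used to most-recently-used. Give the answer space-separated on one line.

LRU simulation (capacity=4):
  1. access mango: MISS. Cache (LRU->MRU): [mango]
  2. access mango: HIT. Cache (LRU->MRU): [mango]
  3. access mango: HIT. Cache (LRU->MRU): [mango]
  4. access cow: MISS. Cache (LRU->MRU): [mango cow]
  5. access mango: HIT. Cache (LRU->MRU): [cow mango]
  6. access mango: HIT. Cache (LRU->MRU): [cow mango]
  7. access mango: HIT. Cache (LRU->MRU): [cow mango]
  8. access bee: MISS. Cache (LRU->MRU): [cow mango bee]
  9. access bee: HIT. Cache (LRU->MRU): [cow mango bee]
  10. access cow: HIT. Cache (LRU->MRU): [mango bee cow]
  11. access cow: HIT. Cache (LRU->MRU): [mango bee cow]
  12. access peach: MISS. Cache (LRU->MRU): [mango bee cow peach]
  13. access cow: HIT. Cache (LRU->MRU): [mango bee peach cow]
  14. access cow: HIT. Cache (LRU->MRU): [mango bee peach cow]
  15. access peach: HIT. Cache (LRU->MRU): [mango bee cow peach]
  16. access peach: HIT. Cache (LRU->MRU): [mango bee cow peach]
  17. access peach: HIT. Cache (LRU->MRU): [mango bee cow peach]
  18. access peach: HIT. Cache (LRU->MRU): [mango bee cow peach]
  19. access lime: MISS, evict mango. Cache (LRU->MRU): [bee cow peach lime]
  20. access peach: HIT. Cache (LRU->MRU): [bee cow lime peach]
  21. access peach: HIT. Cache (LRU->MRU): [bee cow lime peach]
  22. access peach: HIT. Cache (LRU->MRU): [bee cow lime peach]
  23. access bee: HIT. Cache (LRU->MRU): [cow lime peach bee]
  24. access jay: MISS, evict cow. Cache (LRU->MRU): [lime peach bee jay]
  25. access peach: HIT. Cache (LRU->MRU): [lime bee jay peach]
  26. access cow: MISS, evict lime. Cache (LRU->MRU): [bee jay peach cow]
  27. access jay: HIT. Cache (LRU->MRU): [bee peach cow jay]
  28. access jay: HIT. Cache (LRU->MRU): [bee peach cow jay]
  29. access mango: MISS, evict bee. Cache (LRU->MRU): [peach cow jay mango]
  30. access cow: HIT. Cache (LRU->MRU): [peach jay mango cow]
  31. access lime: MISS, evict peach. Cache (LRU->MRU): [jay mango cow lime]
  32. access pear: MISS, evict jay. Cache (LRU->MRU): [mango cow lime pear]
  33. access pear: HIT. Cache (LRU->MRU): [mango cow lime pear]
  34. access pear: HIT. Cache (LRU->MRU): [mango cow lime pear]
  35. access pear: HIT. Cache (LRU->MRU): [mango cow lime pear]
Total: 25 hits, 10 misses, 6 evictions

Answer: mango cow lime pear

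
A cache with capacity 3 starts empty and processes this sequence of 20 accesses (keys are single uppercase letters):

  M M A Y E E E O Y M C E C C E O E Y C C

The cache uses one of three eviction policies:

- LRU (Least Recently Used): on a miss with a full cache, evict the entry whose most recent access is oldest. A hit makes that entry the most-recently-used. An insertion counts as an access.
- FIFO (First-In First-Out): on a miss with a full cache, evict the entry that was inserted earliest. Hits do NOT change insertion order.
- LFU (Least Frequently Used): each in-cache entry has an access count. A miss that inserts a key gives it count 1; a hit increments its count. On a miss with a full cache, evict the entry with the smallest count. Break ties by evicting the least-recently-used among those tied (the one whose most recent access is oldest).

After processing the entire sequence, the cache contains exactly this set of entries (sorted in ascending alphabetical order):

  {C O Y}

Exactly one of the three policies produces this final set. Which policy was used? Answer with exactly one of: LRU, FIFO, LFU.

Answer: FIFO

Derivation:
Simulating under each policy and comparing final sets:
  LRU: final set = {C E Y} -> differs
  FIFO: final set = {C O Y} -> MATCHES target
  LFU: final set = {C E Y} -> differs
Only FIFO produces the target set.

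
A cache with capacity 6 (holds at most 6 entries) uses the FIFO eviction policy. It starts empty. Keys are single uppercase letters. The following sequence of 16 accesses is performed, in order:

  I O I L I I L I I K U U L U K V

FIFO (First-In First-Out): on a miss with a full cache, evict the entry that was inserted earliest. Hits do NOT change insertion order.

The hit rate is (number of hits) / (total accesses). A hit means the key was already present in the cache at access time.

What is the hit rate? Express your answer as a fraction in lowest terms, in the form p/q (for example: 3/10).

FIFO simulation (capacity=6):
  1. access I: MISS. Cache (old->new): [I]
  2. access O: MISS. Cache (old->new): [I O]
  3. access I: HIT. Cache (old->new): [I O]
  4. access L: MISS. Cache (old->new): [I O L]
  5. access I: HIT. Cache (old->new): [I O L]
  6. access I: HIT. Cache (old->new): [I O L]
  7. access L: HIT. Cache (old->new): [I O L]
  8. access I: HIT. Cache (old->new): [I O L]
  9. access I: HIT. Cache (old->new): [I O L]
  10. access K: MISS. Cache (old->new): [I O L K]
  11. access U: MISS. Cache (old->new): [I O L K U]
  12. access U: HIT. Cache (old->new): [I O L K U]
  13. access L: HIT. Cache (old->new): [I O L K U]
  14. access U: HIT. Cache (old->new): [I O L K U]
  15. access K: HIT. Cache (old->new): [I O L K U]
  16. access V: MISS. Cache (old->new): [I O L K U V]
Total: 10 hits, 6 misses, 0 evictions

Hit rate = 10/16 = 5/8

Answer: 5/8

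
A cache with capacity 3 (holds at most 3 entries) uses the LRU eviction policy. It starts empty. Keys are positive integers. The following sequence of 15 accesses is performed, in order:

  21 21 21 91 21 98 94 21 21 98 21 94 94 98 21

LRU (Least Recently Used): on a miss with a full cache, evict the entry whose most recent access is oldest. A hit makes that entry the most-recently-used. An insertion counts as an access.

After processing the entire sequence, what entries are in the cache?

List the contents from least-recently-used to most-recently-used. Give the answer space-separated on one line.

LRU simulation (capacity=3):
  1. access 21: MISS. Cache (LRU->MRU): [21]
  2. access 21: HIT. Cache (LRU->MRU): [21]
  3. access 21: HIT. Cache (LRU->MRU): [21]
  4. access 91: MISS. Cache (LRU->MRU): [21 91]
  5. access 21: HIT. Cache (LRU->MRU): [91 21]
  6. access 98: MISS. Cache (LRU->MRU): [91 21 98]
  7. access 94: MISS, evict 91. Cache (LRU->MRU): [21 98 94]
  8. access 21: HIT. Cache (LRU->MRU): [98 94 21]
  9. access 21: HIT. Cache (LRU->MRU): [98 94 21]
  10. access 98: HIT. Cache (LRU->MRU): [94 21 98]
  11. access 21: HIT. Cache (LRU->MRU): [94 98 21]
  12. access 94: HIT. Cache (LRU->MRU): [98 21 94]
  13. access 94: HIT. Cache (LRU->MRU): [98 21 94]
  14. access 98: HIT. Cache (LRU->MRU): [21 94 98]
  15. access 21: HIT. Cache (LRU->MRU): [94 98 21]
Total: 11 hits, 4 misses, 1 evictions

Answer: 94 98 21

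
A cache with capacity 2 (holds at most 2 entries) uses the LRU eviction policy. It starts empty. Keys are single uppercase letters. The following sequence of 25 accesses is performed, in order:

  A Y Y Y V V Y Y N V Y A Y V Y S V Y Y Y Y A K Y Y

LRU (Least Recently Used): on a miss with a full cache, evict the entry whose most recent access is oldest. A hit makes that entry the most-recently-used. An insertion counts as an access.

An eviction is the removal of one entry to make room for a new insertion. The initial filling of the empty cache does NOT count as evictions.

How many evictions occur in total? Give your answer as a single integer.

Answer: 12

Derivation:
LRU simulation (capacity=2):
  1. access A: MISS. Cache (LRU->MRU): [A]
  2. access Y: MISS. Cache (LRU->MRU): [A Y]
  3. access Y: HIT. Cache (LRU->MRU): [A Y]
  4. access Y: HIT. Cache (LRU->MRU): [A Y]
  5. access V: MISS, evict A. Cache (LRU->MRU): [Y V]
  6. access V: HIT. Cache (LRU->MRU): [Y V]
  7. access Y: HIT. Cache (LRU->MRU): [V Y]
  8. access Y: HIT. Cache (LRU->MRU): [V Y]
  9. access N: MISS, evict V. Cache (LRU->MRU): [Y N]
  10. access V: MISS, evict Y. Cache (LRU->MRU): [N V]
  11. access Y: MISS, evict N. Cache (LRU->MRU): [V Y]
  12. access A: MISS, evict V. Cache (LRU->MRU): [Y A]
  13. access Y: HIT. Cache (LRU->MRU): [A Y]
  14. access V: MISS, evict A. Cache (LRU->MRU): [Y V]
  15. access Y: HIT. Cache (LRU->MRU): [V Y]
  16. access S: MISS, evict V. Cache (LRU->MRU): [Y S]
  17. access V: MISS, evict Y. Cache (LRU->MRU): [S V]
  18. access Y: MISS, evict S. Cache (LRU->MRU): [V Y]
  19. access Y: HIT. Cache (LRU->MRU): [V Y]
  20. access Y: HIT. Cache (LRU->MRU): [V Y]
  21. access Y: HIT. Cache (LRU->MRU): [V Y]
  22. access A: MISS, evict V. Cache (LRU->MRU): [Y A]
  23. access K: MISS, evict Y. Cache (LRU->MRU): [A K]
  24. access Y: MISS, evict A. Cache (LRU->MRU): [K Y]
  25. access Y: HIT. Cache (LRU->MRU): [K Y]
Total: 11 hits, 14 misses, 12 evictions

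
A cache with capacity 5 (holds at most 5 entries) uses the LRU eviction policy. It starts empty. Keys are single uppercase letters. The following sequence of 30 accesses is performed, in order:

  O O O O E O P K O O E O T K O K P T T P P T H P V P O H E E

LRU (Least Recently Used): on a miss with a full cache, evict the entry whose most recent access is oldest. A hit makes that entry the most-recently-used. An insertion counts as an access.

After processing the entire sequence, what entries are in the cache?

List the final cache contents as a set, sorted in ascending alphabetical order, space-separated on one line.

LRU simulation (capacity=5):
  1. access O: MISS. Cache (LRU->MRU): [O]
  2. access O: HIT. Cache (LRU->MRU): [O]
  3. access O: HIT. Cache (LRU->MRU): [O]
  4. access O: HIT. Cache (LRU->MRU): [O]
  5. access E: MISS. Cache (LRU->MRU): [O E]
  6. access O: HIT. Cache (LRU->MRU): [E O]
  7. access P: MISS. Cache (LRU->MRU): [E O P]
  8. access K: MISS. Cache (LRU->MRU): [E O P K]
  9. access O: HIT. Cache (LRU->MRU): [E P K O]
  10. access O: HIT. Cache (LRU->MRU): [E P K O]
  11. access E: HIT. Cache (LRU->MRU): [P K O E]
  12. access O: HIT. Cache (LRU->MRU): [P K E O]
  13. access T: MISS. Cache (LRU->MRU): [P K E O T]
  14. access K: HIT. Cache (LRU->MRU): [P E O T K]
  15. access O: HIT. Cache (LRU->MRU): [P E T K O]
  16. access K: HIT. Cache (LRU->MRU): [P E T O K]
  17. access P: HIT. Cache (LRU->MRU): [E T O K P]
  18. access T: HIT. Cache (LRU->MRU): [E O K P T]
  19. access T: HIT. Cache (LRU->MRU): [E O K P T]
  20. access P: HIT. Cache (LRU->MRU): [E O K T P]
  21. access P: HIT. Cache (LRU->MRU): [E O K T P]
  22. access T: HIT. Cache (LRU->MRU): [E O K P T]
  23. access H: MISS, evict E. Cache (LRU->MRU): [O K P T H]
  24. access P: HIT. Cache (LRU->MRU): [O K T H P]
  25. access V: MISS, evict O. Cache (LRU->MRU): [K T H P V]
  26. access P: HIT. Cache (LRU->MRU): [K T H V P]
  27. access O: MISS, evict K. Cache (LRU->MRU): [T H V P O]
  28. access H: HIT. Cache (LRU->MRU): [T V P O H]
  29. access E: MISS, evict T. Cache (LRU->MRU): [V P O H E]
  30. access E: HIT. Cache (LRU->MRU): [V P O H E]
Total: 21 hits, 9 misses, 4 evictions

Answer: E H O P V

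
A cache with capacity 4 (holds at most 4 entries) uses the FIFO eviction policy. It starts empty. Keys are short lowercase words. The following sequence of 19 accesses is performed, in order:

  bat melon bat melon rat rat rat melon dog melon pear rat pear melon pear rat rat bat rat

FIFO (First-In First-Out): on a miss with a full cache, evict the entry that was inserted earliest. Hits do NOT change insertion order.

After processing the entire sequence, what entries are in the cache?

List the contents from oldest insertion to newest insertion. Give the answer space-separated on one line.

Answer: rat dog pear bat

Derivation:
FIFO simulation (capacity=4):
  1. access bat: MISS. Cache (old->new): [bat]
  2. access melon: MISS. Cache (old->new): [bat melon]
  3. access bat: HIT. Cache (old->new): [bat melon]
  4. access melon: HIT. Cache (old->new): [bat melon]
  5. access rat: MISS. Cache (old->new): [bat melon rat]
  6. access rat: HIT. Cache (old->new): [bat melon rat]
  7. access rat: HIT. Cache (old->new): [bat melon rat]
  8. access melon: HIT. Cache (old->new): [bat melon rat]
  9. access dog: MISS. Cache (old->new): [bat melon rat dog]
  10. access melon: HIT. Cache (old->new): [bat melon rat dog]
  11. access pear: MISS, evict bat. Cache (old->new): [melon rat dog pear]
  12. access rat: HIT. Cache (old->new): [melon rat dog pear]
  13. access pear: HIT. Cache (old->new): [melon rat dog pear]
  14. access melon: HIT. Cache (old->new): [melon rat dog pear]
  15. access pear: HIT. Cache (old->new): [melon rat dog pear]
  16. access rat: HIT. Cache (old->new): [melon rat dog pear]
  17. access rat: HIT. Cache (old->new): [melon rat dog pear]
  18. access bat: MISS, evict melon. Cache (old->new): [rat dog pear bat]
  19. access rat: HIT. Cache (old->new): [rat dog pear bat]
Total: 13 hits, 6 misses, 2 evictions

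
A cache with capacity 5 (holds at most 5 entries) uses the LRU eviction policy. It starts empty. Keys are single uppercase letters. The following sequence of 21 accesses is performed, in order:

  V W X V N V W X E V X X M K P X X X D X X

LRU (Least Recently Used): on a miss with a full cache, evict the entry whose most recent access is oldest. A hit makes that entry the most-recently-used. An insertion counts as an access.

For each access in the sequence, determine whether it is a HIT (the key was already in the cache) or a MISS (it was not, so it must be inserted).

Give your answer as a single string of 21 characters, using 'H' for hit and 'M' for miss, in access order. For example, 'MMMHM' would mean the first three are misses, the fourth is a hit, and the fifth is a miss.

LRU simulation (capacity=5):
  1. access V: MISS. Cache (LRU->MRU): [V]
  2. access W: MISS. Cache (LRU->MRU): [V W]
  3. access X: MISS. Cache (LRU->MRU): [V W X]
  4. access V: HIT. Cache (LRU->MRU): [W X V]
  5. access N: MISS. Cache (LRU->MRU): [W X V N]
  6. access V: HIT. Cache (LRU->MRU): [W X N V]
  7. access W: HIT. Cache (LRU->MRU): [X N V W]
  8. access X: HIT. Cache (LRU->MRU): [N V W X]
  9. access E: MISS. Cache (LRU->MRU): [N V W X E]
  10. access V: HIT. Cache (LRU->MRU): [N W X E V]
  11. access X: HIT. Cache (LRU->MRU): [N W E V X]
  12. access X: HIT. Cache (LRU->MRU): [N W E V X]
  13. access M: MISS, evict N. Cache (LRU->MRU): [W E V X M]
  14. access K: MISS, evict W. Cache (LRU->MRU): [E V X M K]
  15. access P: MISS, evict E. Cache (LRU->MRU): [V X M K P]
  16. access X: HIT. Cache (LRU->MRU): [V M K P X]
  17. access X: HIT. Cache (LRU->MRU): [V M K P X]
  18. access X: HIT. Cache (LRU->MRU): [V M K P X]
  19. access D: MISS, evict V. Cache (LRU->MRU): [M K P X D]
  20. access X: HIT. Cache (LRU->MRU): [M K P D X]
  21. access X: HIT. Cache (LRU->MRU): [M K P D X]
Total: 12 hits, 9 misses, 4 evictions

Answer: MMMHMHHHMHHHMMMHHHMHH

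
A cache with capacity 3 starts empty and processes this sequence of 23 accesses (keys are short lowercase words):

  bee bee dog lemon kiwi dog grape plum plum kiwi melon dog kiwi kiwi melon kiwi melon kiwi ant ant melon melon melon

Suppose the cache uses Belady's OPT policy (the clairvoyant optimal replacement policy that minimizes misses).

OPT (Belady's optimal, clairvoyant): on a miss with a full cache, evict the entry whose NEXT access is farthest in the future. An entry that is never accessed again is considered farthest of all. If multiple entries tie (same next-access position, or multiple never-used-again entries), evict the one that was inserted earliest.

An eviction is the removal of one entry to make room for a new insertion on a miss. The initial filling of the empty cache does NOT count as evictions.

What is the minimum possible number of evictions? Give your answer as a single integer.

Answer: 5

Derivation:
OPT (Belady) simulation (capacity=3):
  1. access bee: MISS. Cache: [bee]
  2. access bee: HIT. Next use of bee: never. Cache: [bee]
  3. access dog: MISS. Cache: [bee dog]
  4. access lemon: MISS. Cache: [bee dog lemon]
  5. access kiwi: MISS, evict bee (next use: never). Cache: [dog lemon kiwi]
  6. access dog: HIT. Next use of dog: step 12. Cache: [dog lemon kiwi]
  7. access grape: MISS, evict lemon (next use: never). Cache: [dog kiwi grape]
  8. access plum: MISS, evict grape (next use: never). Cache: [dog kiwi plum]
  9. access plum: HIT. Next use of plum: never. Cache: [dog kiwi plum]
  10. access kiwi: HIT. Next use of kiwi: step 13. Cache: [dog kiwi plum]
  11. access melon: MISS, evict plum (next use: never). Cache: [dog kiwi melon]
  12. access dog: HIT. Next use of dog: never. Cache: [dog kiwi melon]
  13. access kiwi: HIT. Next use of kiwi: step 14. Cache: [dog kiwi melon]
  14. access kiwi: HIT. Next use of kiwi: step 16. Cache: [dog kiwi melon]
  15. access melon: HIT. Next use of melon: step 17. Cache: [dog kiwi melon]
  16. access kiwi: HIT. Next use of kiwi: step 18. Cache: [dog kiwi melon]
  17. access melon: HIT. Next use of melon: step 21. Cache: [dog kiwi melon]
  18. access kiwi: HIT. Next use of kiwi: never. Cache: [dog kiwi melon]
  19. access ant: MISS, evict dog (next use: never). Cache: [kiwi melon ant]
  20. access ant: HIT. Next use of ant: never. Cache: [kiwi melon ant]
  21. access melon: HIT. Next use of melon: step 22. Cache: [kiwi melon ant]
  22. access melon: HIT. Next use of melon: step 23. Cache: [kiwi melon ant]
  23. access melon: HIT. Next use of melon: never. Cache: [kiwi melon ant]
Total: 15 hits, 8 misses, 5 evictions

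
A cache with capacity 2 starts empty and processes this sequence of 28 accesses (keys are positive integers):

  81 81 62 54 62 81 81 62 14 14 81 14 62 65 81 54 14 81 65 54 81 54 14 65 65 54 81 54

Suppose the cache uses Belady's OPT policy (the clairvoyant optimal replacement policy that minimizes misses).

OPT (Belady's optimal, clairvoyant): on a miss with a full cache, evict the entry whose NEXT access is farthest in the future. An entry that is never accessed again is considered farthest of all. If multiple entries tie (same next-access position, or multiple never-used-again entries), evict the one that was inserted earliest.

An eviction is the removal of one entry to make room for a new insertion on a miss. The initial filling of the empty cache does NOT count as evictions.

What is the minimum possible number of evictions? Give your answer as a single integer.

OPT (Belady) simulation (capacity=2):
  1. access 81: MISS. Cache: [81]
  2. access 81: HIT. Next use of 81: step 6. Cache: [81]
  3. access 62: MISS. Cache: [81 62]
  4. access 54: MISS, evict 81 (next use: step 6). Cache: [62 54]
  5. access 62: HIT. Next use of 62: step 8. Cache: [62 54]
  6. access 81: MISS, evict 54 (next use: step 16). Cache: [62 81]
  7. access 81: HIT. Next use of 81: step 11. Cache: [62 81]
  8. access 62: HIT. Next use of 62: step 13. Cache: [62 81]
  9. access 14: MISS, evict 62 (next use: step 13). Cache: [81 14]
  10. access 14: HIT. Next use of 14: step 12. Cache: [81 14]
  11. access 81: HIT. Next use of 81: step 15. Cache: [81 14]
  12. access 14: HIT. Next use of 14: step 17. Cache: [81 14]
  13. access 62: MISS, evict 14 (next use: step 17). Cache: [81 62]
  14. access 65: MISS, evict 62 (next use: never). Cache: [81 65]
  15. access 81: HIT. Next use of 81: step 18. Cache: [81 65]
  16. access 54: MISS, evict 65 (next use: step 19). Cache: [81 54]
  17. access 14: MISS, evict 54 (next use: step 20). Cache: [81 14]
  18. access 81: HIT. Next use of 81: step 21. Cache: [81 14]
  19. access 65: MISS, evict 14 (next use: step 23). Cache: [81 65]
  20. access 54: MISS, evict 65 (next use: step 24). Cache: [81 54]
  21. access 81: HIT. Next use of 81: step 27. Cache: [81 54]
  22. access 54: HIT. Next use of 54: step 26. Cache: [81 54]
  23. access 14: MISS, evict 81 (next use: step 27). Cache: [54 14]
  24. access 65: MISS, evict 14 (next use: never). Cache: [54 65]
  25. access 65: HIT. Next use of 65: never. Cache: [54 65]
  26. access 54: HIT. Next use of 54: step 28. Cache: [54 65]
  27. access 81: MISS, evict 65 (next use: never). Cache: [54 81]
  28. access 54: HIT. Next use of 54: never. Cache: [54 81]
Total: 14 hits, 14 misses, 12 evictions

Answer: 12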